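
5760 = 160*36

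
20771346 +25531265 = 46302611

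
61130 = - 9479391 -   -  9540521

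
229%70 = 19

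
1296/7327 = 1296/7327 = 0.18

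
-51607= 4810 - 56417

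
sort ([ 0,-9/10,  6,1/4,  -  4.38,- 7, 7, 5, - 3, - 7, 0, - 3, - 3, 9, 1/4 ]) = [-7, - 7,-4.38,- 3, -3,-3, - 9/10, 0,  0,1/4, 1/4,  5, 6,7,  9]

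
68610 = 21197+47413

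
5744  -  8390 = - 2646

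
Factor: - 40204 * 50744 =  - 2040111776 = - 2^5*19^1*23^2*6343^1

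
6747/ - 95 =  - 6747/95 = - 71.02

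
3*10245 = 30735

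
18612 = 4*4653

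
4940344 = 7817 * 632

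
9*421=3789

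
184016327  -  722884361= - 538868034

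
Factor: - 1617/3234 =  - 2^(  -  1 ) =- 1/2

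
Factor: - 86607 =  - 3^2 * 9623^1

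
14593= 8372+6221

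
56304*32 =1801728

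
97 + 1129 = 1226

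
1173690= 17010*69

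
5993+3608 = 9601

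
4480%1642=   1196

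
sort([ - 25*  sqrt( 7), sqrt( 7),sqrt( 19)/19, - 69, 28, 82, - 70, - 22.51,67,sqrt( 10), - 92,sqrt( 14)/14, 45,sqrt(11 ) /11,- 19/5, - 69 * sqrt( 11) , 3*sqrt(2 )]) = [ - 69*sqrt( 11 ),-92, - 70, - 69, - 25*sqrt( 7 ),-22.51, - 19/5,sqrt ( 19)/19,sqrt (14) /14,sqrt( 11 )/11,sqrt(7 ),sqrt ( 10) , 3*sqrt( 2), 28,45,  67 , 82 ]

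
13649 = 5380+8269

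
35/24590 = 7/4918= 0.00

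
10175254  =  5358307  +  4816947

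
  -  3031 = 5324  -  8355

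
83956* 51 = 4281756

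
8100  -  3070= 5030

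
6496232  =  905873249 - 899377017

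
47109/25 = 47109/25 = 1884.36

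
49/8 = 6 + 1/8 =6.12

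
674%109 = 20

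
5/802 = 5/802 = 0.01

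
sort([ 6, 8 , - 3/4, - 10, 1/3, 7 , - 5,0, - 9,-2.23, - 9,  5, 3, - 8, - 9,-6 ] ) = [ - 10, - 9,  -  9, - 9, - 8, - 6, - 5, - 2.23,-3/4, 0, 1/3, 3, 5,  6,7,  8]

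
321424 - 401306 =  - 79882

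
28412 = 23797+4615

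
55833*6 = 334998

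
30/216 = 5/36 = 0.14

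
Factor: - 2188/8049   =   - 2^2 * 3^(-1 )*547^1*2683^(-1 ) 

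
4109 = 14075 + - 9966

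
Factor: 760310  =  2^1* 5^1*76031^1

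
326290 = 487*670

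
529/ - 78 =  - 529/78 = - 6.78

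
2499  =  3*833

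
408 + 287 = 695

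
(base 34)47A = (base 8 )11410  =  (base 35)3Y7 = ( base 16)1308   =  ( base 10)4872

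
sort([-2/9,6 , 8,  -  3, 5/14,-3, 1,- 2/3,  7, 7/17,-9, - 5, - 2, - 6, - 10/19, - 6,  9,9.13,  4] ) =[-9, - 6, - 6, - 5, - 3, - 3,  -  2, - 2/3, - 10/19, - 2/9,5/14,7/17,  1,4,6 , 7,  8,9,9.13 ]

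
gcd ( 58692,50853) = 201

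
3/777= 1/259 =0.00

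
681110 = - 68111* ( - 10)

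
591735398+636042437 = 1227777835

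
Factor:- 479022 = -2^1*3^1*29^1*2753^1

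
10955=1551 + 9404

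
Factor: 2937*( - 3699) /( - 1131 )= 3621321/377 = 3^3*11^1*13^ ( - 1 ) * 29^( - 1)*89^1 * 137^1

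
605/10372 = 605/10372 = 0.06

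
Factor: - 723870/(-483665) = 20682/13819 = 2^1*3^3 * 13^ ( - 1)*383^1*1063^( - 1)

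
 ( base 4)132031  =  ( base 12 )1151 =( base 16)78d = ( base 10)1933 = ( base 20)4gd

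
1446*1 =1446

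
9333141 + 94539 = 9427680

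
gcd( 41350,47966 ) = 1654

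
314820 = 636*495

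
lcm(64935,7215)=64935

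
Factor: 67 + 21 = 2^3 * 11^1 = 88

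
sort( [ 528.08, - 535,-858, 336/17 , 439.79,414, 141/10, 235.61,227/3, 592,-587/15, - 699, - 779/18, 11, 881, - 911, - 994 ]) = [ - 994, -911, - 858, - 699, - 535, - 779/18,  -  587/15, 11, 141/10, 336/17, 227/3, 235.61,  414, 439.79, 528.08, 592,881 ]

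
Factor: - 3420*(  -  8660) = 2^4*3^2*5^2*19^1*433^1=29617200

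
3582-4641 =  - 1059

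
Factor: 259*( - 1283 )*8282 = - 2752083754 = - 2^1*7^1*37^1*41^1*101^1*1283^1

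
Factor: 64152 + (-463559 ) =-399407= -307^1*1301^1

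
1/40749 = 1/40749 = 0.00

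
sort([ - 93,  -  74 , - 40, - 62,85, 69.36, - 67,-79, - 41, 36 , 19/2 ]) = [  -  93, - 79, - 74, - 67, - 62, - 41,-40,  19/2, 36,69.36, 85 ]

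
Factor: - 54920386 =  - 2^1*59^1 * 257^1*1811^1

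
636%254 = 128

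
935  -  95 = 840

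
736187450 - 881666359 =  - 145478909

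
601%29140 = 601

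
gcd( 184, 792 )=8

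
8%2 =0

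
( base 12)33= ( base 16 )27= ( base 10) 39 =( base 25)1E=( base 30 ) 19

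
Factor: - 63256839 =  - 3^1*89^1*236917^1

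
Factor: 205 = 5^1*41^1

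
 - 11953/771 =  - 11953/771  =  - 15.50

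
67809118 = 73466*923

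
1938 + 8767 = 10705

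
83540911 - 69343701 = 14197210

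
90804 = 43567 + 47237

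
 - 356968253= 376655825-733624078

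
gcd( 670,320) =10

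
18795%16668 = 2127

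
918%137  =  96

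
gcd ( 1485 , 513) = 27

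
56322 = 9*6258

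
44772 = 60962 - 16190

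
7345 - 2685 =4660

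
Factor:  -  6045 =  - 3^1*5^1*13^1*31^1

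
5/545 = 1/109 = 0.01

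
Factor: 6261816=2^3*3^1*11^1*23719^1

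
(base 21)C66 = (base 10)5424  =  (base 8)12460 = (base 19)f09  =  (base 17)11D1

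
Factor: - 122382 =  - 2^1*3^2*13^1 * 523^1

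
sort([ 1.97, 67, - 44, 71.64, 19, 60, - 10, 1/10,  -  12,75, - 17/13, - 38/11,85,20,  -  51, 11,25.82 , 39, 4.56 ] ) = [ - 51, - 44, - 12, - 10, - 38/11, - 17/13,1/10, 1.97,4.56, 11, 19, 20,25.82,39, 60,  67, 71.64, 75,85 ] 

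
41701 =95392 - 53691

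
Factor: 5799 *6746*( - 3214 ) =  - 125731853556 = - 2^2*3^1*1607^1*1933^1*3373^1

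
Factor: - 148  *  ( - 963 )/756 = 3^( - 1 )*7^( -1)* 37^1*107^1 = 3959/21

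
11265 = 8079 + 3186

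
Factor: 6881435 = 5^1 *11^1*125117^1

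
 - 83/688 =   -  83/688 = - 0.12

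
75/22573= 75/22573 = 0.00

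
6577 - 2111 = 4466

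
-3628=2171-5799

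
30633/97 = 30633/97  =  315.80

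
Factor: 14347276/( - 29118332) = -191^( - 1 )*38113^( - 1)*3586819^1 = - 3586819/7279583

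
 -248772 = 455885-704657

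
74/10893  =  74/10893=0.01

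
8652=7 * 1236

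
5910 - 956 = 4954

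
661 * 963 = 636543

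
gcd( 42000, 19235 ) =5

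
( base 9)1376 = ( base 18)33f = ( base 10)1041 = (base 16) 411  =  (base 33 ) VI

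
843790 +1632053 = 2475843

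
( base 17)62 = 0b1101000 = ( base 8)150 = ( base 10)104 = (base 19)59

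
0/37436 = 0 = 0.00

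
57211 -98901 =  - 41690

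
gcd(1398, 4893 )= 699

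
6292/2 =3146= 3146.00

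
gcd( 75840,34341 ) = 3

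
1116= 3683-2567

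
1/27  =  1/27 = 0.04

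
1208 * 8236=9949088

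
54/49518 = 1/917 = 0.00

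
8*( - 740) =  - 5920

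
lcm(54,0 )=0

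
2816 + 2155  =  4971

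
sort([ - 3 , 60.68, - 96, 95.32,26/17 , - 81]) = [ - 96, - 81, - 3, 26/17 , 60.68, 95.32]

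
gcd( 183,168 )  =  3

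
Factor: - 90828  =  -2^2  *  3^3*29^2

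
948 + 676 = 1624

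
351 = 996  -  645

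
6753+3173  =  9926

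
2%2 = 0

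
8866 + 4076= 12942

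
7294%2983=1328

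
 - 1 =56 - 57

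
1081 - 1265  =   - 184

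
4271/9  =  4271/9 =474.56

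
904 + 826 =1730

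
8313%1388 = 1373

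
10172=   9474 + 698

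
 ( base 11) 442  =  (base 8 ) 1022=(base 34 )fk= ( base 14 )29C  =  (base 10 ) 530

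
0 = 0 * 55223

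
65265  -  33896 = 31369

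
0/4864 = 0  =  0.00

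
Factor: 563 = 563^1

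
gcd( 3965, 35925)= 5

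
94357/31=94357/31  =  3043.77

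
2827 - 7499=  - 4672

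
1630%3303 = 1630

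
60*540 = 32400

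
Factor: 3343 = 3343^1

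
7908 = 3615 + 4293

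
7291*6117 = 44599047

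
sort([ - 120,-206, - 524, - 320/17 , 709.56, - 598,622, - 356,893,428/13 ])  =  [ - 598, - 524 , - 356, - 206, - 120, - 320/17 , 428/13, 622 , 709.56, 893]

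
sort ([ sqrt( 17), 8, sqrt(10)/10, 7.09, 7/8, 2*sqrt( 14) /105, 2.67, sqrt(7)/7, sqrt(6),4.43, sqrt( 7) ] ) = [ 2*sqrt( 14 ) /105, sqrt( 10)/10, sqrt (7)/7 , 7/8, sqrt( 6), sqrt ( 7), 2.67,sqrt( 17),  4.43, 7.09 , 8] 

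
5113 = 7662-2549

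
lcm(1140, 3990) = 7980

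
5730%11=10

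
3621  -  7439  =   - 3818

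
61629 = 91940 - 30311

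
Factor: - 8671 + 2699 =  - 2^2*1493^1= - 5972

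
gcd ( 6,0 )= 6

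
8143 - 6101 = 2042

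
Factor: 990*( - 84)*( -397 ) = 2^3*3^3*5^1*7^1*11^1*  397^1 = 33014520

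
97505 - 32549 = 64956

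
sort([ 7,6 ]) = [ 6,7]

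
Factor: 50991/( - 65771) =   -  3^1*23^1 * 89^( - 1) = - 69/89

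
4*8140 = 32560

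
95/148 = 95/148 = 0.64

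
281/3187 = 281/3187=0.09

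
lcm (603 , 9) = 603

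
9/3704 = 9/3704 = 0.00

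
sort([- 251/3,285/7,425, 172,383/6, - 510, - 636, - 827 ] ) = [ - 827, - 636, - 510, - 251/3,  285/7 , 383/6 , 172, 425 ]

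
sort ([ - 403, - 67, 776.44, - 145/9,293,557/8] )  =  [ - 403 , - 67, - 145/9, 557/8,293, 776.44]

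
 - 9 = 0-9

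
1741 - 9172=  - 7431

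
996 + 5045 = 6041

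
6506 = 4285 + 2221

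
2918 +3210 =6128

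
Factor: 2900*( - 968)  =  -2807200 = - 2^5*5^2*11^2 *29^1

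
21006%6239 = 2289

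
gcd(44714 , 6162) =158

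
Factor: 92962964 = 2^2*23^1*1010467^1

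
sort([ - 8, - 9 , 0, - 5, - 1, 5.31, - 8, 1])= [ - 9, - 8, - 8,-5, - 1, 0,1,5.31] 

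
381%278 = 103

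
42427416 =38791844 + 3635572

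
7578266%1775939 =474510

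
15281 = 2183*7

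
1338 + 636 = 1974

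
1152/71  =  1152/71 = 16.23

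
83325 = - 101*( - 825) 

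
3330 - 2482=848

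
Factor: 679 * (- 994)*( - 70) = 2^2*5^1*7^3* 71^1 * 97^1  =  47244820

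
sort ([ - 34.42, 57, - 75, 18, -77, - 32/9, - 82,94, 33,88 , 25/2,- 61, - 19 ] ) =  [ - 82 , - 77 , - 75, - 61, - 34.42, - 19, - 32/9, 25/2,18, 33,  57,88,  94] 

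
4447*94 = 418018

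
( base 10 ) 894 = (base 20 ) 24e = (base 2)1101111110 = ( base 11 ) 743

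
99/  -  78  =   - 2 + 19/26 = -1.27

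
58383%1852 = 971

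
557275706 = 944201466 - 386925760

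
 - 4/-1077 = 4/1077 = 0.00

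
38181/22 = 1735 + 1/2 = 1735.50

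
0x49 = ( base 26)2L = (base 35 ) 23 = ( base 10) 73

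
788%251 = 35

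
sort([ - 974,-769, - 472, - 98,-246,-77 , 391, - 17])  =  [ - 974, - 769,-472, - 246 , - 98,  -  77, - 17, 391]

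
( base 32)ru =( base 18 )2DC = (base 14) 47c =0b1101111110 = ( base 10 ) 894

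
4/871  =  4/871 = 0.00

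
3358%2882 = 476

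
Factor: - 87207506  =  -2^1*43603753^1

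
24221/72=24221/72 = 336.40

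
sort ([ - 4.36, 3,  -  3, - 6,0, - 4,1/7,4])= [- 6, - 4.36, - 4, - 3,0,1/7,3,4]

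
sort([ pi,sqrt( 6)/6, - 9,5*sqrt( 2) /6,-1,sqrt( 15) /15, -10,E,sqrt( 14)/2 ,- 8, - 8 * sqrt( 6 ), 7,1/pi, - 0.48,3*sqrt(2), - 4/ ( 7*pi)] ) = [ - 8*sqrt( 6), - 10, - 9, - 8, - 1, - 0.48, - 4/( 7 * pi )  ,  sqrt( 15 ) /15,1/pi,sqrt( 6 ) /6,5*sqrt(2)/6, sqrt(14) /2,E,pi,3*sqrt( 2) , 7 ]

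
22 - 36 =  - 14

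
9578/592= 16 + 53/296 = 16.18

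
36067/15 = 36067/15 = 2404.47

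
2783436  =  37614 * 74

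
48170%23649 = 872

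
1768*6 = 10608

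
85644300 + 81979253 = 167623553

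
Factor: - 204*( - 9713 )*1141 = 2260836732= 2^2*3^1*7^1*11^1 *17^1 * 163^1  *883^1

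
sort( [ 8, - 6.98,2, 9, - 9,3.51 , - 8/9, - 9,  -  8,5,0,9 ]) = [ - 9, - 9,-8, - 6.98, - 8/9, 0,2,3.51,5,8,9,9 ]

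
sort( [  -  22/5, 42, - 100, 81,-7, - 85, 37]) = [ - 100, - 85,-7, - 22/5,37,42, 81 ]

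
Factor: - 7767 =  - 3^2*863^1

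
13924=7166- - 6758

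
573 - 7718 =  - 7145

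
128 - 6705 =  - 6577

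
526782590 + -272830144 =253952446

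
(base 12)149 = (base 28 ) 75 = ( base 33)63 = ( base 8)311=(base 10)201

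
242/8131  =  242/8131 = 0.03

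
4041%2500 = 1541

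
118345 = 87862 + 30483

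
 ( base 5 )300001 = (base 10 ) 9376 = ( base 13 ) 4363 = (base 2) 10010010100000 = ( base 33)8K4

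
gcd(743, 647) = 1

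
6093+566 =6659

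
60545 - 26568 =33977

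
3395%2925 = 470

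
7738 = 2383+5355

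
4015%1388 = 1239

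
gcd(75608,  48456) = 8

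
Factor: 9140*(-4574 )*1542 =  - 64465407120 = - 2^4*3^1 *5^1*257^1 *457^1 * 2287^1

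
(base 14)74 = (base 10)102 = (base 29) 3F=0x66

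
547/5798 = 547/5798 = 0.09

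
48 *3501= 168048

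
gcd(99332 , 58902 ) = 2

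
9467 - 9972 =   -  505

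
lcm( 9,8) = 72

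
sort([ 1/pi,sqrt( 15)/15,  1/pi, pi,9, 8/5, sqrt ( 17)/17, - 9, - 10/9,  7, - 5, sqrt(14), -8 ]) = [-9, - 8,-5,-10/9, sqrt( 17)/17,sqrt( 15) /15,  1/pi,  1/pi,8/5,pi,  sqrt( 14 ),  7,9 ] 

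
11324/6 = 5662/3 = 1887.33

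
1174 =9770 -8596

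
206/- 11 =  - 19 + 3/11 = - 18.73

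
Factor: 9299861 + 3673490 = 12973351 =677^1 * 19163^1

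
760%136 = 80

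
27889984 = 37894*736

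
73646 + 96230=169876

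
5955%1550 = 1305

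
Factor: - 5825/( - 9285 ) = 3^( - 1)*5^1*233^1*619^(-1) =1165/1857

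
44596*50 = 2229800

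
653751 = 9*72639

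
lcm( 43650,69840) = 349200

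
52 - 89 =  - 37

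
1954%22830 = 1954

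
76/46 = 38/23 = 1.65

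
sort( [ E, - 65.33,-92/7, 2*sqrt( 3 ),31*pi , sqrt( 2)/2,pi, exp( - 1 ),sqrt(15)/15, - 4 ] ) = [-65.33, - 92/7  ,-4,sqrt( 15) /15, exp(-1 ),  sqrt ( 2)/2,E,pi,2 * sqrt( 3),31 * pi ]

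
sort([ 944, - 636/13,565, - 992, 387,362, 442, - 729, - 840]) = [ - 992 , - 840 ,-729, - 636/13, 362, 387,442,565,944 ]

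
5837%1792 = 461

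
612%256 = 100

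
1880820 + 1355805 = 3236625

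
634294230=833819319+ - 199525089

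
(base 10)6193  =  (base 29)7ag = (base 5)144233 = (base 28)7p5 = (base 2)1100000110001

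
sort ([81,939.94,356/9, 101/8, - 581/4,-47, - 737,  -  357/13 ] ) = [ - 737 ,-581/4, - 47, - 357/13,101/8,356/9,81 , 939.94]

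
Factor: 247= 13^1*19^1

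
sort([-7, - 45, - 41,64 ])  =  [ - 45, - 41, -7,64 ]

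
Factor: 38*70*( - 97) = - 258020=- 2^2*5^1*7^1* 19^1*97^1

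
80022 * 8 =640176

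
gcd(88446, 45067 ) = 1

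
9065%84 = 77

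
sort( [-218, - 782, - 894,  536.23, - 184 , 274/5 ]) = [ - 894,-782, - 218,-184, 274/5,536.23]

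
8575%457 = 349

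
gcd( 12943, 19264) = 301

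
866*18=15588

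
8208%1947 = 420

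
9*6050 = 54450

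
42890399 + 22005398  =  64895797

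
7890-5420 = 2470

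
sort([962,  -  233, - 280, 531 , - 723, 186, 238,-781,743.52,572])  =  [-781,  -  723,-280,-233,186, 238,531,572, 743.52 , 962 ] 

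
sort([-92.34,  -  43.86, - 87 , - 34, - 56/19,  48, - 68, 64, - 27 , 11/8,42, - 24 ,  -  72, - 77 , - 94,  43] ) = [ - 94,-92.34, - 87, - 77,-72, - 68,-43.86, - 34 , - 27,  -  24,- 56/19,11/8, 42, 43,  48,64 ]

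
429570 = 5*85914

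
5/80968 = 5/80968  =  0.00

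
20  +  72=92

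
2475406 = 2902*853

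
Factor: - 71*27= - 1917=-  3^3*  71^1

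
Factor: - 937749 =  - 3^1 * 312583^1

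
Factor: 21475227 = 3^1*7158409^1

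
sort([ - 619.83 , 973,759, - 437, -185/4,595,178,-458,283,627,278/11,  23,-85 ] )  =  [ - 619.83, - 458, - 437, - 85,-185/4 , 23,278/11, 178,283,  595, 627,759,973 ]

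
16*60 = 960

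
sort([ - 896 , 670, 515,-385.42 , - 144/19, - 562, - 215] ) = [ - 896 ,-562, - 385.42, -215, - 144/19,515, 670 ] 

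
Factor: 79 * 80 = 2^4*5^1*79^1 = 6320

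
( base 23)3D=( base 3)10001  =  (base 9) 101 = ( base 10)82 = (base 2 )1010010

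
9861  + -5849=4012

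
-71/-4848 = 71/4848 = 0.01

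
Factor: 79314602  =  2^1*2437^1*16273^1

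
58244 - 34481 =23763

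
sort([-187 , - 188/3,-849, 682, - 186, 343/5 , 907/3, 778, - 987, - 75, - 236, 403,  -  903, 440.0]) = [ - 987,  -  903,-849, - 236,-187 ,-186, - 75 , - 188/3, 343/5,907/3,403,440.0,682, 778 ]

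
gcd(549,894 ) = 3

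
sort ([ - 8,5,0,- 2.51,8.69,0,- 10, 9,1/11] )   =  [ - 10,  -  8, - 2.51,0,0,1/11,5,8.69,9 ]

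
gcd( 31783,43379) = 1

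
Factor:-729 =- 3^6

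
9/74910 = 3/24970 = 0.00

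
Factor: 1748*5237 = 9154276 = 2^2*19^1*23^1*5237^1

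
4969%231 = 118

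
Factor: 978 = 2^1*3^1*163^1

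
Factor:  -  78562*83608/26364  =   - 1642102924/6591=- 2^2 * 3^( - 1)*7^1*11^1*13^( - 3 )*1493^1*3571^1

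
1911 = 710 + 1201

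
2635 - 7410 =-4775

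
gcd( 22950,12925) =25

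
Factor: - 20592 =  - 2^4*3^2 * 11^1*13^1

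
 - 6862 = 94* ( - 73 )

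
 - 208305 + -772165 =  - 980470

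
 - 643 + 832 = 189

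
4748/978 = 2374/489 = 4.85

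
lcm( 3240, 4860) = 9720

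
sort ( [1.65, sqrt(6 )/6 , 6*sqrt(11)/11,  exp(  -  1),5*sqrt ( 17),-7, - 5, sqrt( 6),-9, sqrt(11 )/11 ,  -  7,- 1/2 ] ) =[- 9, -7, - 7, - 5, - 1/2, sqrt(11 )/11, exp( - 1), sqrt(6 )/6,1.65, 6*sqrt ( 11)/11,sqrt( 6 ),  5*sqrt(17 ) ]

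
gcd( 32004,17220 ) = 84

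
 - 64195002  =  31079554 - 95274556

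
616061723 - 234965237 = 381096486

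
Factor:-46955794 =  - 2^1*113^1*207769^1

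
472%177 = 118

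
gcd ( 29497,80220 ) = 1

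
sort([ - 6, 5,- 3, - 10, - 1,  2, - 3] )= [ - 10, - 6, - 3,-3,  -  1,2, 5 ] 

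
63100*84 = 5300400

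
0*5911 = 0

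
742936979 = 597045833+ 145891146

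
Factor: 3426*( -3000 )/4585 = -2055600/917  =  -2^4*3^2*5^2*7^( - 1)*131^ ( - 1 )*571^1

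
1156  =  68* 17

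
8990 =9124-134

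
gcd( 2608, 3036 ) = 4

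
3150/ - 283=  - 12 + 246/283 =- 11.13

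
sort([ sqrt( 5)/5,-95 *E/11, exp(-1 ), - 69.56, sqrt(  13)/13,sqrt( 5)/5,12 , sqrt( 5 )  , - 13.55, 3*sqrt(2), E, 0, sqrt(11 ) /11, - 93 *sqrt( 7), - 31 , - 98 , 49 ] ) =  [ - 93 * sqrt(7), - 98, - 69.56, - 31, - 95*E/11,-13.55, 0, sqrt( 13) /13,sqrt ( 11 )/11, exp (-1),sqrt( 5) /5 , sqrt ( 5) /5,  sqrt ( 5 ),  E  ,  3*sqrt( 2 ), 12 , 49] 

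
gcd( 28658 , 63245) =7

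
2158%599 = 361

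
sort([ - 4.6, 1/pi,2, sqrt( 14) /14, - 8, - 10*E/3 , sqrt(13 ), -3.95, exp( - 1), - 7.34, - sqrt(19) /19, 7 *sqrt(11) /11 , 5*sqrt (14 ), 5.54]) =[ - 10*E/3, - 8, - 7.34, - 4.6, - 3.95,-sqrt(19 )/19, sqrt(14) /14,1/pi , exp( - 1),  2, 7*sqrt(11 ) /11, sqrt ( 13 ),5.54, 5*sqrt (14) ] 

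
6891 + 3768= 10659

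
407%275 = 132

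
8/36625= 8/36625 = 0.00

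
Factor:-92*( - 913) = 83996 = 2^2 * 11^1*23^1*83^1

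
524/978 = 262/489 = 0.54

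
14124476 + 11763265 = 25887741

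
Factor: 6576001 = 6576001^1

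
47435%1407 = 1004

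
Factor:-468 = - 2^2*3^2*13^1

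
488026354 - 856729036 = -368702682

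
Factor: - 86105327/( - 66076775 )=5^( - 2)*7^1*11^1*19^ ( - 1 ) * 37^1*30223^1*139109^(-1)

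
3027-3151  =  -124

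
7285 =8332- 1047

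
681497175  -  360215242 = 321281933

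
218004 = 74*2946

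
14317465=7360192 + 6957273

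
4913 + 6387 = 11300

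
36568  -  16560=20008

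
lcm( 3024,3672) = 51408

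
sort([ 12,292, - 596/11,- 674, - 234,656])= [ - 674,-234, - 596/11, 12, 292, 656 ]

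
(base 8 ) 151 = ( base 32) 39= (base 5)410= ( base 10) 105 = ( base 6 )253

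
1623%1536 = 87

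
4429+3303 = 7732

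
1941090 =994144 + 946946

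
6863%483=101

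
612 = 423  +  189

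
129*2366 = 305214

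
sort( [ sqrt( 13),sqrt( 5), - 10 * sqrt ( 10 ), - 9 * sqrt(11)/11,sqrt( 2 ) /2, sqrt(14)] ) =[ - 10* sqrt(10), - 9  *  sqrt ( 11 ) /11,  sqrt (2) /2,sqrt( 5 ),sqrt ( 13 ), sqrt( 14) ] 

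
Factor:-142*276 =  - 39192 = -2^3*3^1*23^1*71^1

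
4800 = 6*800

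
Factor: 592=2^4*37^1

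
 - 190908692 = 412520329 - 603429021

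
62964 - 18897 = 44067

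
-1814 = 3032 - 4846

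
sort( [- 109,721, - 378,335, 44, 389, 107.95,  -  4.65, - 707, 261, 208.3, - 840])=[ - 840, - 707,-378,  -  109, - 4.65, 44, 107.95,208.3 , 261, 335, 389, 721 ] 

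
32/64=1/2 = 0.50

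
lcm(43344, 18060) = 216720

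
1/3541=1/3541 = 0.00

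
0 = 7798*0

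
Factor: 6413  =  11^2*53^1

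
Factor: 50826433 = 7^1 * 149^1 * 48731^1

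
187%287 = 187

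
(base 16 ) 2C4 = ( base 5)10313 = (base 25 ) 138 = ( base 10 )708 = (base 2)1011000100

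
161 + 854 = 1015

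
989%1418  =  989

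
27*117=3159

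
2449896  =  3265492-815596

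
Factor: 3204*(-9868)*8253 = - 2^4 *3^4*7^1*89^1*131^1*2467^1 =- 260935695216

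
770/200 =77/20= 3.85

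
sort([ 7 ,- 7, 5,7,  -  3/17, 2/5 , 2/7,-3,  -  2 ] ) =[-7 ,  -  3 , - 2, - 3/17 , 2/7, 2/5, 5 , 7 , 7 ]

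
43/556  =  43/556 = 0.08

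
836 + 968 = 1804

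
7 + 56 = 63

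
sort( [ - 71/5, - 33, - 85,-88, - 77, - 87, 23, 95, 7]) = [ - 88, - 87, - 85, - 77, - 33, - 71/5,7, 23 , 95]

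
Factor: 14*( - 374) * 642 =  - 3361512 = - 2^3*3^1*7^1*11^1*17^1 * 107^1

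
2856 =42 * 68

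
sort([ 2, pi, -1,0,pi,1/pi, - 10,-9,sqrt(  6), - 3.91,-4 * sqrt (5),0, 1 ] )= [ - 10, - 9, - 4*sqrt(5), -3.91  , - 1,0,0, 1/pi,  1,2,sqrt(6),pi,pi] 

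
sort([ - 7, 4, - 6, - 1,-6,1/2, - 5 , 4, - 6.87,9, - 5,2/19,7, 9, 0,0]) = [  -  7,- 6.87, - 6, - 6, - 5, - 5, - 1, 0,  0, 2/19 , 1/2,4,4,7, 9, 9 ]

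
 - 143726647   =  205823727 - 349550374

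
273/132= 91/44= 2.07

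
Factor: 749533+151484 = 3^3*13^1*17^1*151^1= 901017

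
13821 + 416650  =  430471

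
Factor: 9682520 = 2^3 * 5^1*17^1*29^1*491^1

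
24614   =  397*62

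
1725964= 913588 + 812376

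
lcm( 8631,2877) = 8631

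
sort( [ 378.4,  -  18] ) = [ - 18,378.4]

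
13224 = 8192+5032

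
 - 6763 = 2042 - 8805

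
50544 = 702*72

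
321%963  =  321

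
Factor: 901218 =2^1 * 3^1 * 150203^1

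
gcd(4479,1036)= 1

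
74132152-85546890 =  - 11414738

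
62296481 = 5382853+56913628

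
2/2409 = 2/2409 = 0.00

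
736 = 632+104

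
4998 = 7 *714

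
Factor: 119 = 7^1*17^1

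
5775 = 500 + 5275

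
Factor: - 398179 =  - 307^1*1297^1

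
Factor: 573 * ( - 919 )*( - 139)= 3^1*139^1*191^1*919^1 = 73195593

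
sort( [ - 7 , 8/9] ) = [ - 7,  8/9 ]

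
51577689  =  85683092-34105403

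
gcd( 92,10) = 2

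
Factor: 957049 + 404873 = 2^1*3^1*23^1*71^1*139^1=1361922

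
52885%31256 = 21629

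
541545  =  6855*79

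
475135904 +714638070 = 1189773974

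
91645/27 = 3394 + 7/27 = 3394.26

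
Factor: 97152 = 2^7*3^1* 11^1*23^1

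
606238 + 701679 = 1307917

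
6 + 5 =11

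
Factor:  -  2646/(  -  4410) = 3/5 = 3^1*5^ ( - 1) 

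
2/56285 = 2/56285= 0.00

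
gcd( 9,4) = 1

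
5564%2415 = 734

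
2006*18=36108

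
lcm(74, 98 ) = 3626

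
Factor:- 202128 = - 2^4 *3^1*4211^1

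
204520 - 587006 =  - 382486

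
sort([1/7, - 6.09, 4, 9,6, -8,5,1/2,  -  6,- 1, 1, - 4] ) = [-8, - 6.09,-6 ,-4 ,-1, 1/7, 1/2, 1, 4,5, 6, 9] 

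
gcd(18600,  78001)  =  1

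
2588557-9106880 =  - 6518323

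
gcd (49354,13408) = 2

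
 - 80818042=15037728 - 95855770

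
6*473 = 2838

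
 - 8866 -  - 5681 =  - 3185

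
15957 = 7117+8840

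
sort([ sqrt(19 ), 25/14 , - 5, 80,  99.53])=[ - 5 , 25/14, sqrt( 19 ), 80, 99.53] 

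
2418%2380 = 38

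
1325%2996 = 1325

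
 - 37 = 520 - 557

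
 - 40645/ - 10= 8129/2 = 4064.50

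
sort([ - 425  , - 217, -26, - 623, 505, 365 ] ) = [ - 623, - 425, - 217, - 26, 365,  505] 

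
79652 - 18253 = 61399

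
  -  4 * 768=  - 3072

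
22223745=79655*279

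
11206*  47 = 526682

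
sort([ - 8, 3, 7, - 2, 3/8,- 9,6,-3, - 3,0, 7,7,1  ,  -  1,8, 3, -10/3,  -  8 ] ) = [ - 9,  -  8, - 8, - 10/3, -3  ,- 3,- 2, - 1, 0,3/8,1,3,3,6,7,7, 7, 8] 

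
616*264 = 162624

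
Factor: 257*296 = 76072 = 2^3*37^1*257^1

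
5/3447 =5/3447 = 0.00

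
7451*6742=50234642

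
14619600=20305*720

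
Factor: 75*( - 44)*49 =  - 161700 = - 2^2*3^1*5^2*7^2*11^1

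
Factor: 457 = 457^1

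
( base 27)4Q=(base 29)4i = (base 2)10000110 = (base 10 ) 134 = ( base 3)11222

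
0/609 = 0   =  0.00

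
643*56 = 36008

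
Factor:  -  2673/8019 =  - 3^ (-1 ) =- 1/3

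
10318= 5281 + 5037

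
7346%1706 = 522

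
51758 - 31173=20585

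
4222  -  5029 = -807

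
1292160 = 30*43072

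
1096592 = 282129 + 814463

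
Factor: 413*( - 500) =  - 2^2*5^3*7^1*59^1 = - 206500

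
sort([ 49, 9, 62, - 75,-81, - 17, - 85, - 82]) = [ - 85, - 82, -81,-75, - 17, 9,  49, 62 ] 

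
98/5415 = 98/5415 = 0.02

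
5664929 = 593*9553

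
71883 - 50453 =21430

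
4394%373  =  291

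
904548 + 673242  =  1577790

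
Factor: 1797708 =2^2*3^1*11^1*13619^1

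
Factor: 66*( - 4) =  - 2^3*3^1*11^1 = -264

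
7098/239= 7098/239 = 29.70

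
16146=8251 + 7895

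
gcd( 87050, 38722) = 2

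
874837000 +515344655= 1390181655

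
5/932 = 5/932 = 0.01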